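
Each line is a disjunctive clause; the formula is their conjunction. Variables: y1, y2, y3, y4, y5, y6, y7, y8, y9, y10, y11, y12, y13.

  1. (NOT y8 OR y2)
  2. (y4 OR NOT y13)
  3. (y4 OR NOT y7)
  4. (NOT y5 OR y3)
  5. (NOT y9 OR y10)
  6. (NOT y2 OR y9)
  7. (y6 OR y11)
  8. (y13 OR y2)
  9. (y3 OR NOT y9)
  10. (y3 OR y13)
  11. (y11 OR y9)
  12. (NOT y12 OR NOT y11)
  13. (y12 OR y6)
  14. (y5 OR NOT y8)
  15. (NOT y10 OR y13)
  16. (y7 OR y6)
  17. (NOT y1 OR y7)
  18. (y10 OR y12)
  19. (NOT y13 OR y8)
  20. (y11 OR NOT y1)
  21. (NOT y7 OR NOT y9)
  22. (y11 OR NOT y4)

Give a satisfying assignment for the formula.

y1 = 0, y2 = 1, y3 = 1, y4 = 1, y5 = 1, y6 = 1, y7 = 0, y8 = 1, y9 = 1, y10 = 1, y11 = 1, y12 = 0, y13 = 1

y1 occurs only negated in the remaining clauses — set y1 = False.
Pure literal: y3 appears only positively; assign y3 = True.
Try y2 = True.
  then y9 is forced to True.
  then y10 is forced to True.
  then y13 is forced to True.
  then y4 is forced to True.
  then y8 is forced to True.
  then y5 is forced to True.
  then y7 is forced to False.
  then y6 is forced to True.
  then y11 is forced to True.
  then y12 is forced to False.
Every clause has at least one true literal under this assignment.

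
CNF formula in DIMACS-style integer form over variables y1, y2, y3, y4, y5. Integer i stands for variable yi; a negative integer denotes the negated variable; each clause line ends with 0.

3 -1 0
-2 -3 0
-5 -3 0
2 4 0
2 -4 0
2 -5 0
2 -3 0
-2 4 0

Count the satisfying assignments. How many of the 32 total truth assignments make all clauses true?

2

Satisfying assignments:
  y1=0 y2=1 y3=0 y4=1 y5=0
  y1=0 y2=1 y3=0 y4=1 y5=1
That's 2 in total.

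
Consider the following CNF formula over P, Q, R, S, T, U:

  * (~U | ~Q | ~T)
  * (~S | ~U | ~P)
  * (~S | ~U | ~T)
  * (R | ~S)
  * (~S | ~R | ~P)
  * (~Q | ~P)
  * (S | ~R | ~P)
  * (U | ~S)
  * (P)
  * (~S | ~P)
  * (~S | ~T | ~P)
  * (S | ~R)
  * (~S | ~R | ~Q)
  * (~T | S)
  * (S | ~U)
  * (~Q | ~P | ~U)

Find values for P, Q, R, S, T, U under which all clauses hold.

P = 1  Q = 0  R = 0  S = 0  T = 0  U = 0

The clause (P) is unit: P must be True.
(~Q) is a unit clause, so Q = False.
Unit propagation: (~S) forces S = False.
The clause (~R) is unit: R must be False.
The clause (~T) is unit: T must be False.
(~U) is a unit clause, so U = False.
Check each clause:
  1. (~U | ~T | ~Q) — ~U is true.
  2. (~S | ~P | ~U) — ~U is true.
  3. (~T | ~U | ~S) — ~U is true.
  4. (~S | R) — ~S is true.
  5. (~P | ~R | ~S) — ~S is true.
  6. (~P | ~Q) — ~Q is true.
  7. (~P | ~R | S) — ~R is true.
  8. (U | ~S) — ~S is true.
  9. (P) — P is true.
  10. (~S | ~P) — ~S is true.
  11. (~T | ~S | ~P) — ~T is true.
  12. (~R | S) — ~R is true.
  13. (~Q | ~R | ~S) — ~S is true.
  14. (~T | S) — ~T is true.
  15. (~U | S) — ~U is true.
  16. (~Q | ~P | ~U) — ~U is true.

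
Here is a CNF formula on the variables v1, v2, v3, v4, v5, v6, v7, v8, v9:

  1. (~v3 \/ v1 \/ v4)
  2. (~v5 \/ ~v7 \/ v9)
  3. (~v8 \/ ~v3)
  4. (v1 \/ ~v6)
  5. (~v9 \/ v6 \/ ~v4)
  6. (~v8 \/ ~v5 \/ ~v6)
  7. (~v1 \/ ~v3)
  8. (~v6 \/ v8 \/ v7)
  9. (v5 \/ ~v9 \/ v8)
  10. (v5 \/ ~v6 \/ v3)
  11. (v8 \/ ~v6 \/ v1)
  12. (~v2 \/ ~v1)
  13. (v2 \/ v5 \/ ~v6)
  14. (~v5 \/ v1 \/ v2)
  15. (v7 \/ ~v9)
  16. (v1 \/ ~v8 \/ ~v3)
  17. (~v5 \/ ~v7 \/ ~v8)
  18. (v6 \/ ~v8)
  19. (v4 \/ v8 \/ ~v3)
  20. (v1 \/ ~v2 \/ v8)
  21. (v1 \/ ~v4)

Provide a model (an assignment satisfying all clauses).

v1 = True  v2 = False  v3 = False  v4 = False  v5 = True  v6 = False  v7 = False  v8 = False  v9 = False

Check each clause:
  1. (v4 \/ ~v3 \/ v1) — v1 is true.
  2. (v9 \/ ~v7 \/ ~v5) — ~v7 is true.
  3. (~v3 \/ ~v8) — ~v8 is true.
  4. (~v6 \/ v1) — v1 is true.
  5. (v6 \/ ~v4 \/ ~v9) — ~v4 is true.
  6. (~v6 \/ ~v8 \/ ~v5) — ~v8 is true.
  7. (~v3 \/ ~v1) — ~v3 is true.
  8. (~v6 \/ v7 \/ v8) — ~v6 is true.
  9. (~v9 \/ v8 \/ v5) — v5 is true.
  10. (~v6 \/ v3 \/ v5) — ~v6 is true.
  11. (~v6 \/ v1 \/ v8) — v1 is true.
  12. (~v2 \/ ~v1) — ~v2 is true.
  13. (v5 \/ ~v6 \/ v2) — ~v6 is true.
  14. (v2 \/ ~v5 \/ v1) — v1 is true.
  15. (~v9 \/ v7) — ~v9 is true.
  16. (~v3 \/ v1 \/ ~v8) — ~v8 is true.
  17. (~v8 \/ ~v5 \/ ~v7) — ~v8 is true.
  18. (v6 \/ ~v8) — ~v8 is true.
  19. (v4 \/ v8 \/ ~v3) — ~v3 is true.
  20. (v8 \/ ~v2 \/ v1) — v1 is true.
  21. (v1 \/ ~v4) — v1 is true.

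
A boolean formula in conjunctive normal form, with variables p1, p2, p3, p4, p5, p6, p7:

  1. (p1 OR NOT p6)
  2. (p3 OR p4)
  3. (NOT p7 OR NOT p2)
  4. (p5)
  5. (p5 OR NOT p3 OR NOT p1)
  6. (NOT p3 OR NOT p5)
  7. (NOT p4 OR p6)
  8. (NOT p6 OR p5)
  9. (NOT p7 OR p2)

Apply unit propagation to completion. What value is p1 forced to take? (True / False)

(p5) is a unit clause: p5 = True.
(NOT p5 OR NOT p3) with p5 = True leaves only NOT p3, so p3 = False.
(p3 OR p4): since p3 = False, the clause reduces to (p4). p4 = True.
In (p6 OR NOT p4), NOT p4 is now false; p6 must hold, so p6 = True.
From (NOT p6 OR p1) and p6 = True: p1 = True.

True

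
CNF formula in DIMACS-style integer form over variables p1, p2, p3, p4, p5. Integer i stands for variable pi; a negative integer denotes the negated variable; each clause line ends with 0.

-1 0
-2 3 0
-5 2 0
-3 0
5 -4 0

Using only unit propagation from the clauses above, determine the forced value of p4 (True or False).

False

(NOT p1) is a unit clause: p1 = False.
(NOT p3) stands alone — p3 = False.
(NOT p2 OR p3): since p3 = False, the clause reduces to (NOT p2). p2 = False.
(p2 OR NOT p5): since p2 = False, the clause reduces to (NOT p5). p5 = False.
In (NOT p4 OR p5), p5 is now false; NOT p4 must hold, so p4 = False.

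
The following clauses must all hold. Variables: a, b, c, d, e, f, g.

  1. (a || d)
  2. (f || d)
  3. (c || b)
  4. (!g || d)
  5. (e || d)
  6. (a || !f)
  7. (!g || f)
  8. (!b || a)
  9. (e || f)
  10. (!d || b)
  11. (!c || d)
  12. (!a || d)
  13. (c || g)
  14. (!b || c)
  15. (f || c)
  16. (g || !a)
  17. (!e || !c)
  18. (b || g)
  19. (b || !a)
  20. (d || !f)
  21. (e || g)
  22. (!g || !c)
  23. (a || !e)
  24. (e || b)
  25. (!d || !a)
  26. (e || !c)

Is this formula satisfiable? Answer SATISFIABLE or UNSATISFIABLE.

UNSATISFIABLE

d = True:
  propagation gives b=True, a=True; an empty clause results — contradiction.
d = False:
  propagation gives a=True; an empty clause results — contradiction.
Every branch closes, so no satisfying assignment exists.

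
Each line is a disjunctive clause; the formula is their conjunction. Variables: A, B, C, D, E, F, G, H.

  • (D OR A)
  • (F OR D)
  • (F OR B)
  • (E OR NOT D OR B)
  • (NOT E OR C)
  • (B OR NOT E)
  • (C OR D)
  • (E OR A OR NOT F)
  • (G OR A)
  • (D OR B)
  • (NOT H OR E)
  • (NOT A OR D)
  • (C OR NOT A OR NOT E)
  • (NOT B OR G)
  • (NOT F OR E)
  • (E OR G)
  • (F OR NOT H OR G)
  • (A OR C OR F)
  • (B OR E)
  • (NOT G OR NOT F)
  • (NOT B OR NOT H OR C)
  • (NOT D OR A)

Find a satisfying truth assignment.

A = True, B = True, C = False, D = True, E = False, F = False, G = True, H = False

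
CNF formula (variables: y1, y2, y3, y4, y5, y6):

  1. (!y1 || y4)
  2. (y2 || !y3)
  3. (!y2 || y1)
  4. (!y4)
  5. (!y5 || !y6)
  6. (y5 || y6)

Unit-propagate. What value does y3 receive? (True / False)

False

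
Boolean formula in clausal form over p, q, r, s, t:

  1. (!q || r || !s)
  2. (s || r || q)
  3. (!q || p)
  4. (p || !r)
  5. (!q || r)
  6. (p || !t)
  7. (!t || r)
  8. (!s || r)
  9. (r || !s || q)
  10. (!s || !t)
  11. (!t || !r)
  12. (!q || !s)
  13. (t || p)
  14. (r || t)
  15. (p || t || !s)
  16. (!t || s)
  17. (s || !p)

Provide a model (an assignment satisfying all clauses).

Try p = True.
  then s is forced to True.
  then r is forced to True.
  then t is forced to False.
  then q is forced to False.

p=True, q=False, r=True, s=True, t=False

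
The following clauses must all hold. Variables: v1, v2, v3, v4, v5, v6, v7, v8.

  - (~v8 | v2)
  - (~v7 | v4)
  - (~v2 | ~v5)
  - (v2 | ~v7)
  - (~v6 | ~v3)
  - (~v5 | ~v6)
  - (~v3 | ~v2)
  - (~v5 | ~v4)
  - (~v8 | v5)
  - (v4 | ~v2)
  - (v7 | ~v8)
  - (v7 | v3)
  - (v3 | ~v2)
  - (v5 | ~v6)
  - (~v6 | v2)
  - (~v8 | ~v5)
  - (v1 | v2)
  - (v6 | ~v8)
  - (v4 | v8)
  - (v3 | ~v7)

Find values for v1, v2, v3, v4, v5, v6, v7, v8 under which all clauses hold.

v1=True, v2=False, v3=True, v4=True, v5=False, v6=False, v7=False, v8=False

Pure literal: v1 appears only positively; assign v1 = True.
Set v2 = False and propagate.
  then v8 is forced to False.
  then v7 is forced to False.
  then v3 is forced to True.
  then v6 is forced to False.
  then v4 is forced to True.
  then v5 is forced to False.
Every clause has at least one true literal under this assignment.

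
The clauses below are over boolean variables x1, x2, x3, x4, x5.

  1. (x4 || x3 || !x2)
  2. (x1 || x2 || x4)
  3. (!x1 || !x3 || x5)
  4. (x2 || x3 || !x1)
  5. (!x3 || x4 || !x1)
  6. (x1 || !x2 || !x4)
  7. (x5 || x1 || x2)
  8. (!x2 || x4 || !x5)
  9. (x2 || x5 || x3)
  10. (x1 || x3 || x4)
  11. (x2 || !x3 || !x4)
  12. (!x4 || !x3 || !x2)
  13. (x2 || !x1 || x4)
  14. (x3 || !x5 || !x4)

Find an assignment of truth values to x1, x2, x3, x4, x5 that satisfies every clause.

x1 = 0  x2 = 1  x3 = 1  x4 = 0  x5 = 0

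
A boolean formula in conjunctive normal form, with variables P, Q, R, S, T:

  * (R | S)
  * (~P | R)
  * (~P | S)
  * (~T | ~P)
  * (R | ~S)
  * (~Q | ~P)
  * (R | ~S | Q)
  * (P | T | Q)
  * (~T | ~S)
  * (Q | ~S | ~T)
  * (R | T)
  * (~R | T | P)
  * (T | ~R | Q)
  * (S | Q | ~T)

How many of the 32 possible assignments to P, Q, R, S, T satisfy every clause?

The models are:
  P=0 Q=1 R=1 S=0 T=1
Count: 1.

1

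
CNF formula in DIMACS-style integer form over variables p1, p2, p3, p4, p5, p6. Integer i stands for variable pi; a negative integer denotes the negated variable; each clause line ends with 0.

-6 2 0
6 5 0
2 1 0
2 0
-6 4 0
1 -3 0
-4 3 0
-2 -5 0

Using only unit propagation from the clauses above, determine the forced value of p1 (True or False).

(p2) is a unit clause: p2 = True.
From (NOT p5 OR NOT p2) and p2 = True: p5 = False.
From (p5 OR p6) and p5 = False: p6 = True.
(NOT p6 OR p4): since p6 = True, the clause reduces to (p4). p4 = True.
From (NOT p4 OR p3) and p4 = True: p3 = True.
(p1 OR NOT p3): since p3 = True, the clause reduces to (p1). p1 = True.

True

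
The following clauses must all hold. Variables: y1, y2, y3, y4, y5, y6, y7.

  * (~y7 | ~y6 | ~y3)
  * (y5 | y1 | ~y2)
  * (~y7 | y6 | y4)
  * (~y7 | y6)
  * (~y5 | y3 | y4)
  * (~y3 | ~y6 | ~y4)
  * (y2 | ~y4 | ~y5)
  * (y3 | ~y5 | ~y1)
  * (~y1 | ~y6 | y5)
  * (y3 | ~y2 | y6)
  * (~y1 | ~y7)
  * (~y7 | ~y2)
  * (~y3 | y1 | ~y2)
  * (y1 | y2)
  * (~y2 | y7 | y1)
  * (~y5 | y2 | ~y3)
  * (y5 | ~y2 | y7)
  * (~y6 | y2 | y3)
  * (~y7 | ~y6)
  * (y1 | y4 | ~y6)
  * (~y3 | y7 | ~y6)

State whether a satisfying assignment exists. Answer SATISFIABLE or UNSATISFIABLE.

Branch on y1: take y1 = True.
  then y7 is forced to False.
Set y2 = False and propagate.
The remaining clauses are satisfied by y3 = True, y4 = False, y5 = False, y6 = False.
Every clause has at least one true literal under this assignment.
So y1=1, y2=0, y3=1, y4=0, y5=0, y6=0, y7=0 is a satisfying assignment.

SATISFIABLE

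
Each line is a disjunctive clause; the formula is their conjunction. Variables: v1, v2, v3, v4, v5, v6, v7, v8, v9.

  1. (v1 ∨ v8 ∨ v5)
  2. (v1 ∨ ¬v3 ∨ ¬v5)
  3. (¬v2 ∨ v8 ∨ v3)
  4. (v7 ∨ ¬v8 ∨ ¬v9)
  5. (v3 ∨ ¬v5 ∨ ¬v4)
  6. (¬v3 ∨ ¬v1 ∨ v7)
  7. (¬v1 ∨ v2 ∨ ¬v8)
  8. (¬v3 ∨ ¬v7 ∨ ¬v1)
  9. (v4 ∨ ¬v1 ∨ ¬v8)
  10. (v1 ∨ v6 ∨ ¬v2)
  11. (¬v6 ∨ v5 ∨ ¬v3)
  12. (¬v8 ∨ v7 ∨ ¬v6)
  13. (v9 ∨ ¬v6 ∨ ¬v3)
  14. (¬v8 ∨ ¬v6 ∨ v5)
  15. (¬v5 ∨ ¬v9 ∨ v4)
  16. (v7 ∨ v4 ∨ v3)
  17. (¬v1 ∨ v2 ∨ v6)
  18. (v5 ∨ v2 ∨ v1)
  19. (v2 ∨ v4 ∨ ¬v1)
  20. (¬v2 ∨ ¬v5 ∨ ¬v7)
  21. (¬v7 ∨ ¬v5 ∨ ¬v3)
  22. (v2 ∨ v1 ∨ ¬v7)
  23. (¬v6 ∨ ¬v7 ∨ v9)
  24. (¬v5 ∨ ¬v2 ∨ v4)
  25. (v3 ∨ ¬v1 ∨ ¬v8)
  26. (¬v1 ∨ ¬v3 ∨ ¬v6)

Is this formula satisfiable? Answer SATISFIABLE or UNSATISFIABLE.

Branch on v1: take v1 = True.
For the remaining variables, v2 = False, v3 = False, v4 = True, v5 = False, v6 = True, v7 = False, v8 = False, v9 = False works.
So v1 = True, v2 = False, v3 = False, v4 = True, v5 = False, v6 = True, v7 = False, v8 = False, v9 = False is a satisfying assignment.

SATISFIABLE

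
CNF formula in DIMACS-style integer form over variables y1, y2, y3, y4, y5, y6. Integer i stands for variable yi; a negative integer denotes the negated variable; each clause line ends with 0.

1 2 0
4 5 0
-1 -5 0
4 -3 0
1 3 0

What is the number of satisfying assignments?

12

Case analysis on y1 and y3:
  y1=T, y3=T: remaining (y2,y4,y5,y6) ∈ {(F,T,F,F); (F,T,F,T); (T,T,F,F); (T,T,F,T)} — 4.
  y1=T, y3=F: remaining (y2,y4,y5,y6) ∈ {(F,T,F,F); (F,T,F,T); (T,T,F,F); (T,T,F,T)} — 4.
  y1=F, y3=T: remaining (y2,y4,y5,y6) ∈ {(T,T,F,F); (T,T,F,T); (T,T,T,F); (T,T,T,T)} — 4.
  y1=F, y3=F: a clause becomes empty — 0.
Total: 4 + 4 + 4 + 0 = 12.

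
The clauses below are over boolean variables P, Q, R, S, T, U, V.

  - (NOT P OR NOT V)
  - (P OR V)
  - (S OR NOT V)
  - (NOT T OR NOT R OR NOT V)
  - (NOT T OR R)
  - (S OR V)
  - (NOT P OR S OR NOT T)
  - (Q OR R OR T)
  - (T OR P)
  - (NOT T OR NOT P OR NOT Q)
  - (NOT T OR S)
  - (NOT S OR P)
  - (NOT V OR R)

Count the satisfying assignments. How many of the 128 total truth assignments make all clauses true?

Satisfying assignments:
  P=T Q=F R=T S=T T=F U=F V=F
  P=T Q=F R=T S=T T=F U=T V=F
  P=T Q=F R=T S=T T=T U=F V=F
  P=T Q=F R=T S=T T=T U=T V=F
  P=T Q=T R=F S=T T=F U=F V=F
  P=T Q=T R=F S=T T=F U=T V=F
  P=T Q=T R=T S=T T=F U=F V=F
  P=T Q=T R=T S=T T=F U=T V=F
That's 8 in total.

8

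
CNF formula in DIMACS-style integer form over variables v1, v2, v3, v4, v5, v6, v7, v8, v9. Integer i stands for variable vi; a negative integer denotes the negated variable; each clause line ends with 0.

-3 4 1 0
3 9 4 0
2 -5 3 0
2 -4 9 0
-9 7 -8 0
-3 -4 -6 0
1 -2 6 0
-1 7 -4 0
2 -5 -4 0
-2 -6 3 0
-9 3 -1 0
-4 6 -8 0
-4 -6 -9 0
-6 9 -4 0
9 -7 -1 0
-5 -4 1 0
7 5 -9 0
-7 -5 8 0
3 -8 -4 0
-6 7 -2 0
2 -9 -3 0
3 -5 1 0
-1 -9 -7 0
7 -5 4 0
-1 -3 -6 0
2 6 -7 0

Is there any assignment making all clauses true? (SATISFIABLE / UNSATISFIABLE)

SATISFIABLE

Set v1 = True and propagate.
Set v2 = False and propagate.
Set v3 = True and propagate.
  then v9 is forced to False.
  then v4 is forced to False.
  then v7 is forced to False.
  then v5 is forced to False.
  then v6 is forced to False.
v8 is now unconstrained; take v8 = True.
So v1=T, v2=F, v3=T, v4=F, v5=F, v6=F, v7=F, v8=T, v9=F is a satisfying assignment.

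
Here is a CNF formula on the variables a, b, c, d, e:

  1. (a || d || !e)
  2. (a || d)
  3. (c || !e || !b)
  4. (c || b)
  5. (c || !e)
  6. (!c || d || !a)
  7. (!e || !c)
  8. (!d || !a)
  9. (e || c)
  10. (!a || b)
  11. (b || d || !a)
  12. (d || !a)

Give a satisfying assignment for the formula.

a = False, b = True, c = True, d = True, e = False

Set a = False and propagate.
  then d is forced to True.
The remaining clauses are satisfied by b = True, c = True, e = False.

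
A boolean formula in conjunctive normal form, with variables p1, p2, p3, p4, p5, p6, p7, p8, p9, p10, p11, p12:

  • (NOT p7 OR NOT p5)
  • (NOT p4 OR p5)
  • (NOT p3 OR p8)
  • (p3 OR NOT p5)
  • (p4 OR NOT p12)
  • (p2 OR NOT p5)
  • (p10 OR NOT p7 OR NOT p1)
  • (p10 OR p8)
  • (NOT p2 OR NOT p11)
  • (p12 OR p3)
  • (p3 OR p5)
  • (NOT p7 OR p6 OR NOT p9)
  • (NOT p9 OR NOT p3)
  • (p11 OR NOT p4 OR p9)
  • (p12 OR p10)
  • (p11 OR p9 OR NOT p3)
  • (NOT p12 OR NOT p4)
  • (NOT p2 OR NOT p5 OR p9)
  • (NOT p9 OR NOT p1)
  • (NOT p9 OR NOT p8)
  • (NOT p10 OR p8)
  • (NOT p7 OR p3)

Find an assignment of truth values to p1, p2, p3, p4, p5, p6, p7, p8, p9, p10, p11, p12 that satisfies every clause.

p1 = True, p2 = False, p3 = True, p4 = False, p5 = False, p6 = False, p7 = True, p8 = True, p9 = False, p10 = True, p11 = True, p12 = False

Check each clause:
  1. (NOT p7 OR NOT p5) — NOT p5 is true.
  2. (NOT p4 OR p5) — NOT p4 is true.
  3. (p8 OR NOT p3) — p8 is true.
  4. (NOT p5 OR p3) — p3 is true.
  5. (p4 OR NOT p12) — NOT p12 is true.
  6. (NOT p5 OR p2) — NOT p5 is true.
  7. (p10 OR NOT p7 OR NOT p1) — p10 is true.
  8. (p10 OR p8) — p8 is true.
  9. (NOT p2 OR NOT p11) — NOT p2 is true.
  10. (p12 OR p3) — p3 is true.
  11. (p5 OR p3) — p3 is true.
  12. (NOT p9 OR p6 OR NOT p7) — NOT p9 is true.
  13. (NOT p3 OR NOT p9) — NOT p9 is true.
  14. (NOT p4 OR p11 OR p9) — p11 is true.
  15. (p10 OR p12) — p10 is true.
  16. (p11 OR NOT p3 OR p9) — p11 is true.
  17. (NOT p12 OR NOT p4) — NOT p4 is true.
  18. (NOT p5 OR NOT p2 OR p9) — NOT p5 is true.
  19. (NOT p1 OR NOT p9) — NOT p9 is true.
  20. (NOT p8 OR NOT p9) — NOT p9 is true.
  21. (p8 OR NOT p10) — p8 is true.
  22. (p3 OR NOT p7) — p3 is true.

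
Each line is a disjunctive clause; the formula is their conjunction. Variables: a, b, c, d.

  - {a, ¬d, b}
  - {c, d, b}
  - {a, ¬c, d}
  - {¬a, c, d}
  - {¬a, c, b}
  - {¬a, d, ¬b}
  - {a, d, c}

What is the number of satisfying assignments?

The models are:
  a=0 b=1 c=0 d=1
  a=0 b=1 c=1 d=1
  a=1 b=0 c=1 d=0
  a=1 b=0 c=1 d=1
  a=1 b=1 c=0 d=1
  a=1 b=1 c=1 d=1
That's 6 in total.

6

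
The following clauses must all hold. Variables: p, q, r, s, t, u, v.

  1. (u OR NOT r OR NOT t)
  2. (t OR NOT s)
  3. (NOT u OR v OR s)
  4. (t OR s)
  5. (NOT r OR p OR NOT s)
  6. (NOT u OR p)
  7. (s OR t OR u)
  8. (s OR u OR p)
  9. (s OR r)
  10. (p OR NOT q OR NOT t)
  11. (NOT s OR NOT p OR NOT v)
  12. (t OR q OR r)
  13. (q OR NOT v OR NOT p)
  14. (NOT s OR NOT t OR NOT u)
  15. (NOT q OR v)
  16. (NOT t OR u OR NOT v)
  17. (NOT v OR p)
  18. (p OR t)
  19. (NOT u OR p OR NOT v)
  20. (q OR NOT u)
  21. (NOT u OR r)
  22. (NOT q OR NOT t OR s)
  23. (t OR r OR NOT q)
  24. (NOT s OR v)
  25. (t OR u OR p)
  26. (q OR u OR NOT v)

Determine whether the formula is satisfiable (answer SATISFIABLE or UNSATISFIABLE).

UNSATISFIABLE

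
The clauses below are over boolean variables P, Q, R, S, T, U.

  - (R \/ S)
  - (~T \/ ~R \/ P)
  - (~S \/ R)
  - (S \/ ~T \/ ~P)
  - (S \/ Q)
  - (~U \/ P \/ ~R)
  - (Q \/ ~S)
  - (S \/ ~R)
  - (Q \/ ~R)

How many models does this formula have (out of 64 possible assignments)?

Satisfying assignments:
  P=F Q=T R=T S=T T=F U=F
  P=T Q=T R=T S=T T=F U=F
  P=T Q=T R=T S=T T=F U=T
  P=T Q=T R=T S=T T=T U=F
  P=T Q=T R=T S=T T=T U=T
That's 5 in total.

5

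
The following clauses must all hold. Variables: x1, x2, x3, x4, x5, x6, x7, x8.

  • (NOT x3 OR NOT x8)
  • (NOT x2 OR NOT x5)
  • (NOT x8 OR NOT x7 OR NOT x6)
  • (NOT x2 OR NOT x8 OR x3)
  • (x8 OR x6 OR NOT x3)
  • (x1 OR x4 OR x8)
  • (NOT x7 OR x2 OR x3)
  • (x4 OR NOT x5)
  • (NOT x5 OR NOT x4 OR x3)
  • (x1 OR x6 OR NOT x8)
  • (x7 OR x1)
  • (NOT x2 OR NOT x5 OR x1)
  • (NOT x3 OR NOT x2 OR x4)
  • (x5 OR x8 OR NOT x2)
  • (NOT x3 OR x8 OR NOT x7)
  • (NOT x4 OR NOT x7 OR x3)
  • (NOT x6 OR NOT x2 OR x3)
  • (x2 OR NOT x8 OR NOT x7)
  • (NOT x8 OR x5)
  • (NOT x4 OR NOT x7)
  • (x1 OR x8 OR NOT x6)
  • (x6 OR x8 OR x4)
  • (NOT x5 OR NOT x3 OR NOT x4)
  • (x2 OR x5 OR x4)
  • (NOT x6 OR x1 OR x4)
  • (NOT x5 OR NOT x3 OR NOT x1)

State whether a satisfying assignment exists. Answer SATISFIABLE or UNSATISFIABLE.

SATISFIABLE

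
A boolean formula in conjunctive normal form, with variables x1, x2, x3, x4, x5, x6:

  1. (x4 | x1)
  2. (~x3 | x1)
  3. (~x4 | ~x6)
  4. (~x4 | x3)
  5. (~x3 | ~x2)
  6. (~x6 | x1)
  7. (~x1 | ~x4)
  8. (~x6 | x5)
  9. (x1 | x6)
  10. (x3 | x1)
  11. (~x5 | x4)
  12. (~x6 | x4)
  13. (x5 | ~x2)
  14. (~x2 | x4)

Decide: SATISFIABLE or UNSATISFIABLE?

SATISFIABLE

x2 occurs only negated in the remaining clauses — set x2 = False.
Branch on x1: take x1 = True.
  then x4 is forced to False.
  then x5 is forced to False.
  then x6 is forced to False.
x3 is now unconstrained; take x3 = True.
So x1=T, x2=F, x3=T, x4=F, x5=F, x6=F is a satisfying assignment.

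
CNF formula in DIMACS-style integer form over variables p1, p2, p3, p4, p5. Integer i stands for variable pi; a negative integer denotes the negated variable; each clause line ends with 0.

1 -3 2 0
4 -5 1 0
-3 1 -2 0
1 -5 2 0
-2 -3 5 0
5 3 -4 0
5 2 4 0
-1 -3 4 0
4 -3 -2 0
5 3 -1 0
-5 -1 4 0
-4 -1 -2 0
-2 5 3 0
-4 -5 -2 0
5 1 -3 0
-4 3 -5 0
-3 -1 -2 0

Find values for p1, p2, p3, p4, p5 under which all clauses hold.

p1=True, p2=False, p3=True, p4=True, p5=True

Check each clause:
  1. (~p3 \/ p1 \/ p2) — p1 is true.
  2. (p4 \/ ~p5 \/ p1) — p1 is true.
  3. (~p3 \/ p1 \/ ~p2) — p1 is true.
  4. (~p5 \/ p2 \/ p1) — p1 is true.
  5. (p5 \/ ~p2 \/ ~p3) — p5 is true.
  6. (p3 \/ ~p4 \/ p5) — p3 is true.
  7. (p2 \/ p4 \/ p5) — p4 is true.
  8. (~p3 \/ ~p1 \/ p4) — p4 is true.
  9. (p4 \/ ~p3 \/ ~p2) — p4 is true.
  10. (p3 \/ ~p1 \/ p5) — p3 is true.
  11. (~p5 \/ ~p1 \/ p4) — p4 is true.
  12. (~p4 \/ ~p2 \/ ~p1) — ~p2 is true.
  13. (p5 \/ p3 \/ ~p2) — p3 is true.
  14. (~p4 \/ ~p5 \/ ~p2) — ~p2 is true.
  15. (p1 \/ p5 \/ ~p3) — p1 is true.
  16. (~p4 \/ ~p5 \/ p3) — p3 is true.
  17. (~p2 \/ ~p1 \/ ~p3) — ~p2 is true.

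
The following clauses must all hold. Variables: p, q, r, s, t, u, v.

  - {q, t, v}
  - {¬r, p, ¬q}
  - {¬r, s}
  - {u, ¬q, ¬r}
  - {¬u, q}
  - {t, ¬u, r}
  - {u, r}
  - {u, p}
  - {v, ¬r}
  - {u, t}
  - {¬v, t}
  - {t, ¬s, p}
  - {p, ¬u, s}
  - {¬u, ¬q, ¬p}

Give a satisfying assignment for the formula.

t occurs only positively in the remaining clauses — set t = True.
Set p = True and propagate.
Try q = False.
  then u is forced to False.
  then r is forced to True.
  then s is forced to True.
  then v is forced to True.
Every clause has at least one true literal under this assignment.

p = True, q = False, r = True, s = True, t = True, u = False, v = True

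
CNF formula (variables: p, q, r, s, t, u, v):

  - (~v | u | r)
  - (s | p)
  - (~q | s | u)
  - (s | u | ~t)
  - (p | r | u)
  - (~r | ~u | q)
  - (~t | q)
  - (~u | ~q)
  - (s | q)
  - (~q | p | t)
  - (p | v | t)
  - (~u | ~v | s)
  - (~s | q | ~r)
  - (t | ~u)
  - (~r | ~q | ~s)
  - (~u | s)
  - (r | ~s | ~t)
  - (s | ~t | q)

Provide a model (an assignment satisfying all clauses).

p=T  q=F  r=F  s=T  t=F  u=F  v=F

Check each clause:
  1. (u | r | ~v) — ~v is true.
  2. (p | s) — p is true.
  3. (~q | u | s) — s is true.
  4. (u | ~t | s) — ~t is true.
  5. (u | p | r) — p is true.
  6. (~u | q | ~r) — ~u is true.
  7. (q | ~t) — ~t is true.
  8. (~q | ~u) — ~u is true.
  9. (q | s) — s is true.
  10. (p | ~q | t) — p is true.
  11. (t | v | p) — p is true.
  12. (~u | s | ~v) — ~v is true.
  13. (q | ~r | ~s) — ~r is true.
  14. (t | ~u) — ~u is true.
  15. (~s | ~q | ~r) — ~r is true.
  16. (~u | s) — ~u is true.
  17. (r | ~t | ~s) — ~t is true.
  18. (s | ~t | q) — ~t is true.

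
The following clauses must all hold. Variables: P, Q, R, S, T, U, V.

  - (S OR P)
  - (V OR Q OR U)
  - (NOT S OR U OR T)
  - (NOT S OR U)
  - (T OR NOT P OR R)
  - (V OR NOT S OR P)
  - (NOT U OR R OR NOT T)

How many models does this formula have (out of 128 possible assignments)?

Case analysis on S and U:
  S=T, U=T: Q free; 7 ways for (P,R,T,V) × 2^1 = 14.
  S=T, U=F: a clause becomes empty — 0.
  S=F, U=T: forces P=T; R=T; Q, T, V free → 2^3 = 8.
  S=F, U=F: 9 of the 32 assignments to (P,Q,R,T,V) work.
Total: 14 + 0 + 8 + 9 = 31.

31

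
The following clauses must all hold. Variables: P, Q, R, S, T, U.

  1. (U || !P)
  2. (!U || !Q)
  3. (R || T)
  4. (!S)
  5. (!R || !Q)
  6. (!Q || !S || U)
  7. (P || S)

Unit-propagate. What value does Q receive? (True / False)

(!S) is a unit clause: S = False.
In (S || P), S is now false; P must hold, so P = True.
(U || !P) with P = True leaves only U, so U = True.
In (!U || !Q), !U is now false; !Q must hold, so Q = False.

False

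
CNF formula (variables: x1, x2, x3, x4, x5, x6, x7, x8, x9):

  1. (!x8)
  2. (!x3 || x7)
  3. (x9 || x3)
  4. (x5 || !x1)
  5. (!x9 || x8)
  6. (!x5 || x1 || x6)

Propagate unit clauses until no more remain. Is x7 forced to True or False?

True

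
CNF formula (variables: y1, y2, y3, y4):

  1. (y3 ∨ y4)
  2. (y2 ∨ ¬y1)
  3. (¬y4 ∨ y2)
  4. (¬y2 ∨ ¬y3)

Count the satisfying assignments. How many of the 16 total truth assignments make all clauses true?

Satisfying assignments:
  y1=F y2=F y3=T y4=F
  y1=F y2=T y3=F y4=T
  y1=T y2=T y3=F y4=T
Count: 3.

3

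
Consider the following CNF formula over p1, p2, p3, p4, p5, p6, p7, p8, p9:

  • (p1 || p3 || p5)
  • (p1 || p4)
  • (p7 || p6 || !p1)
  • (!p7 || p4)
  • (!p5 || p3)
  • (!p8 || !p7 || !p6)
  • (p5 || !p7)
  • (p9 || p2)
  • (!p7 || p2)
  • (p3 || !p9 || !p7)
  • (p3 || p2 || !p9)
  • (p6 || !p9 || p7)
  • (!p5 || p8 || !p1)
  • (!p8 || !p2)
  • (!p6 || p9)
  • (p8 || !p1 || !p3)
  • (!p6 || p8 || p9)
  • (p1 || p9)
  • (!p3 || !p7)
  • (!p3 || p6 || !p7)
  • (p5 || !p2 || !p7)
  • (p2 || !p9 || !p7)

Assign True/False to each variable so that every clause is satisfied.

p1=False, p2=False, p3=True, p4=True, p5=True, p6=True, p7=False, p8=False, p9=True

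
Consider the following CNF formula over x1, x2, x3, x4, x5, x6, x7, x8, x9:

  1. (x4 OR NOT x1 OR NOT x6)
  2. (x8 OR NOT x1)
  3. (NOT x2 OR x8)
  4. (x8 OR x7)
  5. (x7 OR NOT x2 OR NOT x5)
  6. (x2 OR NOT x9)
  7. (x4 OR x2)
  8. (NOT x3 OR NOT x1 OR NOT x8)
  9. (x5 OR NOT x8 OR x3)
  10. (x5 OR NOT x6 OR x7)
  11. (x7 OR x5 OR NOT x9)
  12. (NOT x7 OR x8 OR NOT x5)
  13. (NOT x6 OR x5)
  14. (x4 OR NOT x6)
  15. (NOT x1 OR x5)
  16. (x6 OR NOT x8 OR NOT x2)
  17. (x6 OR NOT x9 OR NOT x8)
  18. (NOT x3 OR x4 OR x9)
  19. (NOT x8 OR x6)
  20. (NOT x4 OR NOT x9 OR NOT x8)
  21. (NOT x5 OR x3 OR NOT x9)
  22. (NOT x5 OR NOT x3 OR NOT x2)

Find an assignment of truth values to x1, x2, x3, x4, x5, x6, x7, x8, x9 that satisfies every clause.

x1=False  x2=False  x3=True  x4=True  x5=True  x6=True  x7=False  x8=True  x9=False

x1 occurs only negated in the remaining clauses — set x1 = False.
Branch on x2: take x2 = False.
  then x9 is forced to False.
  then x4 is forced to True.
For the remaining variables, x3 = True, x5 = True, x6 = True, x7 = False, x8 = True works.
Every clause has at least one true literal under this assignment.
Check each clause:
  1. (NOT x1 OR x4 OR NOT x6) — x4 is true.
  2. (NOT x1 OR x8) — x8 is true.
  3. (NOT x2 OR x8) — x8 is true.
  4. (x7 OR x8) — x8 is true.
  5. (x7 OR NOT x2 OR NOT x5) — NOT x2 is true.
  6. (NOT x9 OR x2) — NOT x9 is true.
  7. (x2 OR x4) — x4 is true.
  8. (NOT x8 OR NOT x1 OR NOT x3) — NOT x1 is true.
  9. (x5 OR NOT x8 OR x3) — x3 is true.
  10. (x5 OR NOT x6 OR x7) — x5 is true.
  11. (x7 OR NOT x9 OR x5) — NOT x9 is true.
  12. (x8 OR NOT x7 OR NOT x5) — x8 is true.
  13. (NOT x6 OR x5) — x5 is true.
  14. (x4 OR NOT x6) — x4 is true.
  15. (x5 OR NOT x1) — x5 is true.
  16. (x6 OR NOT x2 OR NOT x8) — NOT x2 is true.
  17. (NOT x9 OR x6 OR NOT x8) — x6 is true.
  18. (x4 OR x9 OR NOT x3) — x4 is true.
  19. (x6 OR NOT x8) — x6 is true.
  20. (NOT x8 OR NOT x4 OR NOT x9) — NOT x9 is true.
  21. (NOT x5 OR x3 OR NOT x9) — x3 is true.
  22. (NOT x5 OR NOT x2 OR NOT x3) — NOT x2 is true.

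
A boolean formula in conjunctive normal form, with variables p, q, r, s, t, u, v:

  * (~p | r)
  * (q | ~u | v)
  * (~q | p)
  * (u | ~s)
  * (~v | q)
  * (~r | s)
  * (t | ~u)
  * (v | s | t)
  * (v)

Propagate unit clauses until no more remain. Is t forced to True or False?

True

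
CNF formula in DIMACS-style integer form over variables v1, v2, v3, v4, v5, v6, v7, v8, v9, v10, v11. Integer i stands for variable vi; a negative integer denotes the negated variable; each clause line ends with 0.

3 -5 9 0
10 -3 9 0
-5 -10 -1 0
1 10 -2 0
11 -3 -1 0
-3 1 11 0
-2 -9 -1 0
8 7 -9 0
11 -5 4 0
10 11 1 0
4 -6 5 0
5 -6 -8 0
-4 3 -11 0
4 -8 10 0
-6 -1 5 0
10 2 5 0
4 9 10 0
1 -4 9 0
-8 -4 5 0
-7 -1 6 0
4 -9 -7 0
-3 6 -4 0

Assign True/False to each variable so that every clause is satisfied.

Set v1 = True and propagate.
Try v2 = False.
Set v3 = False and propagate.
The remaining clauses are satisfied by v4 = True, v5 = True, v6 = True, v7 = True, v8 = True, v9 = True, v10 = False, v11 = False.

v1=1, v2=0, v3=0, v4=1, v5=1, v6=1, v7=1, v8=1, v9=1, v10=0, v11=0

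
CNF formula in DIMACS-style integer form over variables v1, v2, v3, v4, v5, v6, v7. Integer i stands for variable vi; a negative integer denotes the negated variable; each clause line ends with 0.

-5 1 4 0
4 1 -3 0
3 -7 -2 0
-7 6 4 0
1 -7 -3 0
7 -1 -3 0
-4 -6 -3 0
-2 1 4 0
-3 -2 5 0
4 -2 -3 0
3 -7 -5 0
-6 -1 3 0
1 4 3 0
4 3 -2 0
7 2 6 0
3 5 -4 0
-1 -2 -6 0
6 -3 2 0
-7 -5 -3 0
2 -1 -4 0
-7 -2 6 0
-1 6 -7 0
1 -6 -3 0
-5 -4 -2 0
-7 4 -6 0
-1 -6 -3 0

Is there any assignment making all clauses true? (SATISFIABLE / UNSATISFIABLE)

Branch on v1: take v1 = False.
For the remaining variables, v2 = False, v3 = False, v4 = True, v5 = True, v6 = True, v7 = False works.
So v1=False  v2=False  v3=False  v4=True  v5=True  v6=True  v7=False is a satisfying assignment.

SATISFIABLE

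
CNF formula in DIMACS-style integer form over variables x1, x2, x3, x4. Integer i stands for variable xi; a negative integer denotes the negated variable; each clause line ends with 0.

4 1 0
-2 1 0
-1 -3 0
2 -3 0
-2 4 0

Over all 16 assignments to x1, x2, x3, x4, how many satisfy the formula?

Satisfying assignments:
  x1=F x2=F x3=F x4=T
  x1=T x2=F x3=F x4=F
  x1=T x2=F x3=F x4=T
  x1=T x2=T x3=F x4=T
Count: 4.

4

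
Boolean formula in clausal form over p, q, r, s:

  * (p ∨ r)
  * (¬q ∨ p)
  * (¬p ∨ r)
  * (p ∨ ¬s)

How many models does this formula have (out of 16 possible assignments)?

5

Satisfying assignments:
  p=F q=F r=T s=F
  p=T q=F r=T s=F
  p=T q=F r=T s=T
  p=T q=T r=T s=F
  p=T q=T r=T s=T
That's 5 in total.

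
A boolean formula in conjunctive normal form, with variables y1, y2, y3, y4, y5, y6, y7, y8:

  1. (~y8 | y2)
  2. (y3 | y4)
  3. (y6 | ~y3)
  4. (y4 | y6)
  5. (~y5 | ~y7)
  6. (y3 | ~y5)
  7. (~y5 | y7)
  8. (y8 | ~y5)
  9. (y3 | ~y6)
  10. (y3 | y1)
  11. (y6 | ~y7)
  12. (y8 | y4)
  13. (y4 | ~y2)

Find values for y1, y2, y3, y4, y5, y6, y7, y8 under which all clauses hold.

Pure literal: y1 appears only positively; assign y1 = True.
y4 occurs only positively in the remaining clauses — set y4 = True.
Try y2 = True.
Try y3 = True.
  then y6 is forced to True.
The remaining clauses are satisfied by y5 = False, y7 = True, y8 = False.
Check each clause:
  1. (y2 | ~y8) — ~y8 is true.
  2. (y4 | y3) — y3 is true.
  3. (~y3 | y6) — y6 is true.
  4. (y6 | y4) — y4 is true.
  5. (~y7 | ~y5) — ~y5 is true.
  6. (~y5 | y3) — y3 is true.
  7. (~y5 | y7) — ~y5 is true.
  8. (~y5 | y8) — ~y5 is true.
  9. (y3 | ~y6) — y3 is true.
  10. (y1 | y3) — y1 is true.
  11. (y6 | ~y7) — y6 is true.
  12. (y8 | y4) — y4 is true.
  13. (y4 | ~y2) — y4 is true.

y1 = T  y2 = T  y3 = T  y4 = T  y5 = F  y6 = T  y7 = T  y8 = F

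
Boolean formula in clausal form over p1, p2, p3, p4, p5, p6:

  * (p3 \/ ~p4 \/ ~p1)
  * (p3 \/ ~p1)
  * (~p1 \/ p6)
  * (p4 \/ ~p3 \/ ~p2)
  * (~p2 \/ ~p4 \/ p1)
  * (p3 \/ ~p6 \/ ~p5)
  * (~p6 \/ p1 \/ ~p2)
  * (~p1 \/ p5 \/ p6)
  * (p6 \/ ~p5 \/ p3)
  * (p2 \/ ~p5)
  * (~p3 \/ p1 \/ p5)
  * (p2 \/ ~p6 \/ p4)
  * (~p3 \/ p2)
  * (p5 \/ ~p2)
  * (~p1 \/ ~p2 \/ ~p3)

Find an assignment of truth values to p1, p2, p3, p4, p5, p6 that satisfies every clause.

Try p1 = False.
Set p2 = False and propagate.
  then p5 is forced to False.
  then p3 is forced to False.
The remaining clauses are satisfied by p4 = True, p6 = True.

p1=False, p2=False, p3=False, p4=True, p5=False, p6=True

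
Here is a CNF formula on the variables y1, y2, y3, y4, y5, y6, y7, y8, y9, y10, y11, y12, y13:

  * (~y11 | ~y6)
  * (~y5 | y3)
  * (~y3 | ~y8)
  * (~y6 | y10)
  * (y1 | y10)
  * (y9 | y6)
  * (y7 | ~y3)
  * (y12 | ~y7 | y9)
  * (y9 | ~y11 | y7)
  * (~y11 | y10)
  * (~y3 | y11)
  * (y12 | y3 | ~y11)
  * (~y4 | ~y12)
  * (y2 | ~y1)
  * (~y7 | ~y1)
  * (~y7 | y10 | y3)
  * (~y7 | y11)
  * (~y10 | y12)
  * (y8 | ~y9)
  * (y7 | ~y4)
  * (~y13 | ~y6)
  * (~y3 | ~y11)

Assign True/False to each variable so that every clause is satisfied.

y1 = False  y2 = True  y3 = False  y4 = False  y5 = False  y6 = True  y7 = False  y8 = False  y9 = False  y10 = True  y11 = False  y12 = True  y13 = False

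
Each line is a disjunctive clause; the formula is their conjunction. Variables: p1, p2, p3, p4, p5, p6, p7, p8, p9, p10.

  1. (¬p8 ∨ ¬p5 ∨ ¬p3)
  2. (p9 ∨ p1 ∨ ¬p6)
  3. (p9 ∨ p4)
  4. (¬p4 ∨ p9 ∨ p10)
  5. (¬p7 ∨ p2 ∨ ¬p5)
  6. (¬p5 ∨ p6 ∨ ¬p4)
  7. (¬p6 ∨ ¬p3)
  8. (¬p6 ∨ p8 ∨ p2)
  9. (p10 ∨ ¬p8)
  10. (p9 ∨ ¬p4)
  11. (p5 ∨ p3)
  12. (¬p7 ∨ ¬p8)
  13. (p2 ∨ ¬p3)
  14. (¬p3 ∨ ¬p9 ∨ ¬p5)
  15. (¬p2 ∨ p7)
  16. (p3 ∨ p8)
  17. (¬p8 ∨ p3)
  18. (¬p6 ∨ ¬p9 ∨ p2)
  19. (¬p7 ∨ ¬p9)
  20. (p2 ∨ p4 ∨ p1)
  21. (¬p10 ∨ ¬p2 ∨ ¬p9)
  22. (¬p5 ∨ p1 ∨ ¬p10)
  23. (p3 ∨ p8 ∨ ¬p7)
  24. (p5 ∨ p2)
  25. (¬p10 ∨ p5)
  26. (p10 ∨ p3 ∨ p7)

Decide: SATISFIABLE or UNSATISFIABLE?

UNSATISFIABLE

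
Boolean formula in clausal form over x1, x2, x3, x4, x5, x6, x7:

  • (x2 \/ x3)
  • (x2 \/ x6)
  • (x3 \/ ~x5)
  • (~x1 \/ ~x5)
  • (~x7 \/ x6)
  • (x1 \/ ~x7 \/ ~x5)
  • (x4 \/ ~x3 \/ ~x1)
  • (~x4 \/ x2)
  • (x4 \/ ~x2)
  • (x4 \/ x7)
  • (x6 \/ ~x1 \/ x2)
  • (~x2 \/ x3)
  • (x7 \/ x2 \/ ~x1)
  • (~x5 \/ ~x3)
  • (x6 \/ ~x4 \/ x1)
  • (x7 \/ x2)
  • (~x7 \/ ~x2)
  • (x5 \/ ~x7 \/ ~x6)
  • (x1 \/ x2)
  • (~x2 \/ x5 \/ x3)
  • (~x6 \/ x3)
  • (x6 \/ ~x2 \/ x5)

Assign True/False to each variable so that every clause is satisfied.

x1=False, x2=True, x3=True, x4=True, x5=False, x6=True, x7=False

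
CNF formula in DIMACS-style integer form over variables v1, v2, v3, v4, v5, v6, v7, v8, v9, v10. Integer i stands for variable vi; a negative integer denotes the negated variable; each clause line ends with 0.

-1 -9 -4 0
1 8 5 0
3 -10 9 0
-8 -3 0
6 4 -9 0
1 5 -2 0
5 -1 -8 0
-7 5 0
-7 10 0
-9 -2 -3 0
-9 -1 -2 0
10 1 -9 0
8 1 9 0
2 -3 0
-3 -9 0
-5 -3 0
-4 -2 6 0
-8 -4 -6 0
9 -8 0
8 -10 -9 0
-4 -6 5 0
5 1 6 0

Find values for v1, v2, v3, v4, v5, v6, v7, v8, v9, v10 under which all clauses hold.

v1=T, v2=T, v3=T, v4=F, v5=F, v6=F, v7=F, v8=F, v9=F, v10=T

Check each clause:
  1. (~v4 \/ ~v9 \/ ~v1) — ~v4 is true.
  2. (v8 \/ v5 \/ v1) — v1 is true.
  3. (v9 \/ v3 \/ ~v10) — v3 is true.
  4. (~v3 \/ ~v8) — ~v8 is true.
  5. (v4 \/ v6 \/ ~v9) — ~v9 is true.
  6. (v5 \/ ~v2 \/ v1) — v1 is true.
  7. (v5 \/ ~v8 \/ ~v1) — ~v8 is true.
  8. (v5 \/ ~v7) — ~v7 is true.
  9. (~v7 \/ v10) — ~v7 is true.
  10. (~v9 \/ ~v3 \/ ~v2) — ~v9 is true.
  11. (~v9 \/ ~v2 \/ ~v1) — ~v9 is true.
  12. (v10 \/ ~v9 \/ v1) — v1 is true.
  13. (v9 \/ v1 \/ v8) — v1 is true.
  14. (v2 \/ ~v3) — v2 is true.
  15. (~v3 \/ ~v9) — ~v9 is true.
  16. (~v5 \/ ~v3) — ~v5 is true.
  17. (~v2 \/ v6 \/ ~v4) — ~v4 is true.
  18. (~v4 \/ ~v8 \/ ~v6) — ~v8 is true.
  19. (v9 \/ ~v8) — ~v8 is true.
  20. (~v9 \/ ~v10 \/ v8) — ~v9 is true.
  21. (~v6 \/ v5 \/ ~v4) — ~v6 is true.
  22. (v1 \/ v6 \/ v5) — v1 is true.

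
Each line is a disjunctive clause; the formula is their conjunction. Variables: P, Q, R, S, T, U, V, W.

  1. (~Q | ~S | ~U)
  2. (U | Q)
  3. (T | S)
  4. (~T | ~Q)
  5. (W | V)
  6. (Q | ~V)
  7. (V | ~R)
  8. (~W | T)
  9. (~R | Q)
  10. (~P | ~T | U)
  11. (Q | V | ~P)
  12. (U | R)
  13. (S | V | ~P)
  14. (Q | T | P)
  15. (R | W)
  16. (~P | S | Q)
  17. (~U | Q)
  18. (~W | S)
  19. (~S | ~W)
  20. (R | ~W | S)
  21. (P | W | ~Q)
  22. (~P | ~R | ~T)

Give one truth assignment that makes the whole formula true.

P = True, Q = True, R = True, S = True, T = False, U = False, V = True, W = False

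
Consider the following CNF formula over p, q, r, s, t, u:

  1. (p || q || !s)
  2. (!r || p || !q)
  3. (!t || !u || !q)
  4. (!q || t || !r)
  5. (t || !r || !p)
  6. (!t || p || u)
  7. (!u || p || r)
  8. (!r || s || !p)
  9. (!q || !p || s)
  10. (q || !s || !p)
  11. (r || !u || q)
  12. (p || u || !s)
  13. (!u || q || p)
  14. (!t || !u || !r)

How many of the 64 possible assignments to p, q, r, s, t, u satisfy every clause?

Case analysis on p and q:
  p=T, q=T: remaining (r,s,t,u) ∈ {(F,T,F,F); (F,T,F,T); (F,T,T,F); (T,T,T,F)} — 4.
  p=T, q=F: remaining (r,s,t,u) ∈ {(F,F,F,F); (F,F,T,F)} — 2.
  p=F, q=T: remaining (r,s,t,u) ∈ {(F,F,F,F)} — 1.
  p=F, q=F: remaining (r,s,t,u) ∈ {(F,F,F,F); (T,F,F,F)} — 2.
Total: 4 + 2 + 1 + 2 = 9.

9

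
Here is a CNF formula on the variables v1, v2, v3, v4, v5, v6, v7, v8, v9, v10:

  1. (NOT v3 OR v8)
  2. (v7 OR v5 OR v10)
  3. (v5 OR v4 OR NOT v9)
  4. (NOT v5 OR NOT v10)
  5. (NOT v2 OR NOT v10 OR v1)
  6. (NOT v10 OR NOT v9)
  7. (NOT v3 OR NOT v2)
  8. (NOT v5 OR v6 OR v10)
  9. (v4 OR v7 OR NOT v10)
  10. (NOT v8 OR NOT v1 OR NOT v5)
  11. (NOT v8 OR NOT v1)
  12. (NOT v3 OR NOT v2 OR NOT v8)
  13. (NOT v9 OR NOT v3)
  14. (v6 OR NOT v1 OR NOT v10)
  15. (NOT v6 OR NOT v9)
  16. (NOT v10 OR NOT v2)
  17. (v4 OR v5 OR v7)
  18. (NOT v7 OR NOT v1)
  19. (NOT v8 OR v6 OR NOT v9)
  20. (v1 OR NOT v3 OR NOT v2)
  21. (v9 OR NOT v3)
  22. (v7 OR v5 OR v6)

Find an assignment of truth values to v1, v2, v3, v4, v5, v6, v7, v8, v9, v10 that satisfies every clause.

v1=False, v2=False, v3=False, v4=True, v5=False, v6=False, v7=True, v8=True, v9=False, v10=False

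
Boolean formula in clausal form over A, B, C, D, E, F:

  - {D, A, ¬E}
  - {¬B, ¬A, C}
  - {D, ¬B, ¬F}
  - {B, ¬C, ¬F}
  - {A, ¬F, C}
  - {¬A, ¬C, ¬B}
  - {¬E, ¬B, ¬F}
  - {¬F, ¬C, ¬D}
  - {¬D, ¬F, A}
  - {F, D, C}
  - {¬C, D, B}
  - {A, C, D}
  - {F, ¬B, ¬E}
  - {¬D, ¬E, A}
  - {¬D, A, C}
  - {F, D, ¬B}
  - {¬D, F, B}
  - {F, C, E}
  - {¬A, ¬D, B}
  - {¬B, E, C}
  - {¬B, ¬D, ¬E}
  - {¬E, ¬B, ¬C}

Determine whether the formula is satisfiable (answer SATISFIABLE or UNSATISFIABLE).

Branch on A: take A = False.
Branch on B: take B = True.
Branch on C: take C = True.
  then E is forced to False.
For the remaining variables, D = True, F = False works.
So A=F  B=T  C=T  D=T  E=F  F=F is a satisfying assignment.

SATISFIABLE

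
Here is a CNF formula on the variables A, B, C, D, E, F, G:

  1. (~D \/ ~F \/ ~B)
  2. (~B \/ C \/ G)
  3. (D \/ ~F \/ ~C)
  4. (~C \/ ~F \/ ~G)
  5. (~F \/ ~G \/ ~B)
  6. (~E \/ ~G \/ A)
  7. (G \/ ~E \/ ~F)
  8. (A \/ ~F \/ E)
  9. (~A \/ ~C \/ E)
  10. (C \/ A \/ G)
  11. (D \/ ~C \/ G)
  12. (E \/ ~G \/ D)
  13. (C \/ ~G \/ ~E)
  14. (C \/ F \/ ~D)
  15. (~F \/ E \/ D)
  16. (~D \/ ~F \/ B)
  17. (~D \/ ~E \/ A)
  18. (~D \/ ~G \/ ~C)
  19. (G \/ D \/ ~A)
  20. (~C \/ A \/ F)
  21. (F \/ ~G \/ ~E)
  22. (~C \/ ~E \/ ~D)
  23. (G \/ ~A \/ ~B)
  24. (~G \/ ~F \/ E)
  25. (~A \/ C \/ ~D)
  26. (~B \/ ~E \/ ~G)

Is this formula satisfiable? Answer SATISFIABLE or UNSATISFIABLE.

G = True:
  E = True:
    propagation gives A=True, C=True, F=False; an empty clause results — contradiction.
  E = False:
    propagation gives D=True, C=False, F=True; an empty clause results — contradiction.
G = False:
  D = True:
    A = True:
      propagation gives B=False, F=False, C=True; contradiction.
    A = False:
      propagation gives C=True, E=False, F=False; contradiction.
  D = False:
    propagation gives C=False, B=False, A=True; an empty clause results — contradiction.
Every branch closes, so no satisfying assignment exists.

UNSATISFIABLE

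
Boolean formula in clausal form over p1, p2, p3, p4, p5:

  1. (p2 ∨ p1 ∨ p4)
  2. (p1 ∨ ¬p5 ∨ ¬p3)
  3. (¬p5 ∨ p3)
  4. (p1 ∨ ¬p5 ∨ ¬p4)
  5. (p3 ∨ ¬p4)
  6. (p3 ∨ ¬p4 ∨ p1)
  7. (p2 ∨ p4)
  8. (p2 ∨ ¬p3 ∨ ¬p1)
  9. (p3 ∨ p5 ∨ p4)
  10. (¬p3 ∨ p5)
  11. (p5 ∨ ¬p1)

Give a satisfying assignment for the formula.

p2 occurs only positively in the remaining clauses — set p2 = True.
Try p1 = True.
  then p5 is forced to True.
  then p3 is forced to True.
p4 is now unconstrained; take p4 = False.

p1 = T, p2 = T, p3 = T, p4 = F, p5 = T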